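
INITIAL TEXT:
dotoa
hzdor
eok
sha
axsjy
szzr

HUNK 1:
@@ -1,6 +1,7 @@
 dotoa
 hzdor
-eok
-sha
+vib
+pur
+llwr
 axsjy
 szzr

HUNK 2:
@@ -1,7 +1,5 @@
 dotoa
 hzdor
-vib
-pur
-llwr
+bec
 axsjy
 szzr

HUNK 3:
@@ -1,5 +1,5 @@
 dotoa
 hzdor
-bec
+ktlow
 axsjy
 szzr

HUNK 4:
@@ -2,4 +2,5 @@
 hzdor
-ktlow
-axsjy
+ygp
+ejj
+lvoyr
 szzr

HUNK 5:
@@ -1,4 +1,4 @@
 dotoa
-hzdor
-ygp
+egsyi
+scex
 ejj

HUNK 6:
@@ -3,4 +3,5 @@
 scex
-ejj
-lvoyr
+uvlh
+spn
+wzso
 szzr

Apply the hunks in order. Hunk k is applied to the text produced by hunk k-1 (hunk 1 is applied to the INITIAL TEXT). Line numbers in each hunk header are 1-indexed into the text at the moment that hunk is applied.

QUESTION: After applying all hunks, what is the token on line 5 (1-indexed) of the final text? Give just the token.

Hunk 1: at line 1 remove [eok,sha] add [vib,pur,llwr] -> 7 lines: dotoa hzdor vib pur llwr axsjy szzr
Hunk 2: at line 1 remove [vib,pur,llwr] add [bec] -> 5 lines: dotoa hzdor bec axsjy szzr
Hunk 3: at line 1 remove [bec] add [ktlow] -> 5 lines: dotoa hzdor ktlow axsjy szzr
Hunk 4: at line 2 remove [ktlow,axsjy] add [ygp,ejj,lvoyr] -> 6 lines: dotoa hzdor ygp ejj lvoyr szzr
Hunk 5: at line 1 remove [hzdor,ygp] add [egsyi,scex] -> 6 lines: dotoa egsyi scex ejj lvoyr szzr
Hunk 6: at line 3 remove [ejj,lvoyr] add [uvlh,spn,wzso] -> 7 lines: dotoa egsyi scex uvlh spn wzso szzr
Final line 5: spn

Answer: spn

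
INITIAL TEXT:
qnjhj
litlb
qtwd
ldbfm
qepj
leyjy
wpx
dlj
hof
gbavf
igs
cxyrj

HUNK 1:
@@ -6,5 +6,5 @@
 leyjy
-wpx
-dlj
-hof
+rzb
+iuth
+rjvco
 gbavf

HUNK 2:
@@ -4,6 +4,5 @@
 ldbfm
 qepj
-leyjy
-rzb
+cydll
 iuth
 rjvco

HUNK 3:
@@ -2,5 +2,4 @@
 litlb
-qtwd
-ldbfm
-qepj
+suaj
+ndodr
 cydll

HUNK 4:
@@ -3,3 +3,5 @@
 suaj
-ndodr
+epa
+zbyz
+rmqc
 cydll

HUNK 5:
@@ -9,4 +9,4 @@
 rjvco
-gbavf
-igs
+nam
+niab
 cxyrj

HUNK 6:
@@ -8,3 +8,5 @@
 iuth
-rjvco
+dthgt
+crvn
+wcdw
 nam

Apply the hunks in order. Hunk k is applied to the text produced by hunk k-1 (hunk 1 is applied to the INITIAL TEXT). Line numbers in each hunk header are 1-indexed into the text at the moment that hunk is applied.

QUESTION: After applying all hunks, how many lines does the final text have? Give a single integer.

Hunk 1: at line 6 remove [wpx,dlj,hof] add [rzb,iuth,rjvco] -> 12 lines: qnjhj litlb qtwd ldbfm qepj leyjy rzb iuth rjvco gbavf igs cxyrj
Hunk 2: at line 4 remove [leyjy,rzb] add [cydll] -> 11 lines: qnjhj litlb qtwd ldbfm qepj cydll iuth rjvco gbavf igs cxyrj
Hunk 3: at line 2 remove [qtwd,ldbfm,qepj] add [suaj,ndodr] -> 10 lines: qnjhj litlb suaj ndodr cydll iuth rjvco gbavf igs cxyrj
Hunk 4: at line 3 remove [ndodr] add [epa,zbyz,rmqc] -> 12 lines: qnjhj litlb suaj epa zbyz rmqc cydll iuth rjvco gbavf igs cxyrj
Hunk 5: at line 9 remove [gbavf,igs] add [nam,niab] -> 12 lines: qnjhj litlb suaj epa zbyz rmqc cydll iuth rjvco nam niab cxyrj
Hunk 6: at line 8 remove [rjvco] add [dthgt,crvn,wcdw] -> 14 lines: qnjhj litlb suaj epa zbyz rmqc cydll iuth dthgt crvn wcdw nam niab cxyrj
Final line count: 14

Answer: 14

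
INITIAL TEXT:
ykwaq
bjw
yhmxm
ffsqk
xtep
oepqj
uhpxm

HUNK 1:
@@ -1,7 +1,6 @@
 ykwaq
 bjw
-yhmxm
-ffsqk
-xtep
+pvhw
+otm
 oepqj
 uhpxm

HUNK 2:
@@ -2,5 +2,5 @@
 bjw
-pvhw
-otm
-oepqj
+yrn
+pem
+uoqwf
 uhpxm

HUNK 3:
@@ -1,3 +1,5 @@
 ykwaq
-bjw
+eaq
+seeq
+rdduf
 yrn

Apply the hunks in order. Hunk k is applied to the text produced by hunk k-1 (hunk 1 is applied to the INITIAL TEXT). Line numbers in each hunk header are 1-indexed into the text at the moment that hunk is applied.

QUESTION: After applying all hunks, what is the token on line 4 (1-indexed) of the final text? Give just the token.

Hunk 1: at line 1 remove [yhmxm,ffsqk,xtep] add [pvhw,otm] -> 6 lines: ykwaq bjw pvhw otm oepqj uhpxm
Hunk 2: at line 2 remove [pvhw,otm,oepqj] add [yrn,pem,uoqwf] -> 6 lines: ykwaq bjw yrn pem uoqwf uhpxm
Hunk 3: at line 1 remove [bjw] add [eaq,seeq,rdduf] -> 8 lines: ykwaq eaq seeq rdduf yrn pem uoqwf uhpxm
Final line 4: rdduf

Answer: rdduf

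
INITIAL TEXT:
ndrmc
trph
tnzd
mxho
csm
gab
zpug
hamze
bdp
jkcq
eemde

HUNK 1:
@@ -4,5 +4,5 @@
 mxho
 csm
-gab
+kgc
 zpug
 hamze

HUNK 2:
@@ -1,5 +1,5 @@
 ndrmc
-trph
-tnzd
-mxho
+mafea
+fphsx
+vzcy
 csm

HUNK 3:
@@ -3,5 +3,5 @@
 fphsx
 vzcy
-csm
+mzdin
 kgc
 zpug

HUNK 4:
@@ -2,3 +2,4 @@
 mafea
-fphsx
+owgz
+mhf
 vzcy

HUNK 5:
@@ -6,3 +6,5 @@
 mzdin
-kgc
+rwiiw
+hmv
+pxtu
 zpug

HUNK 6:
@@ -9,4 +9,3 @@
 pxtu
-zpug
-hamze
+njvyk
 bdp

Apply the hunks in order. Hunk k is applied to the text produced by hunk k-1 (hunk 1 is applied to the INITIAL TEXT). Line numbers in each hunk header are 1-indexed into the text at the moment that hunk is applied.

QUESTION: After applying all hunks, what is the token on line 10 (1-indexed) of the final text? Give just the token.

Answer: njvyk

Derivation:
Hunk 1: at line 4 remove [gab] add [kgc] -> 11 lines: ndrmc trph tnzd mxho csm kgc zpug hamze bdp jkcq eemde
Hunk 2: at line 1 remove [trph,tnzd,mxho] add [mafea,fphsx,vzcy] -> 11 lines: ndrmc mafea fphsx vzcy csm kgc zpug hamze bdp jkcq eemde
Hunk 3: at line 3 remove [csm] add [mzdin] -> 11 lines: ndrmc mafea fphsx vzcy mzdin kgc zpug hamze bdp jkcq eemde
Hunk 4: at line 2 remove [fphsx] add [owgz,mhf] -> 12 lines: ndrmc mafea owgz mhf vzcy mzdin kgc zpug hamze bdp jkcq eemde
Hunk 5: at line 6 remove [kgc] add [rwiiw,hmv,pxtu] -> 14 lines: ndrmc mafea owgz mhf vzcy mzdin rwiiw hmv pxtu zpug hamze bdp jkcq eemde
Hunk 6: at line 9 remove [zpug,hamze] add [njvyk] -> 13 lines: ndrmc mafea owgz mhf vzcy mzdin rwiiw hmv pxtu njvyk bdp jkcq eemde
Final line 10: njvyk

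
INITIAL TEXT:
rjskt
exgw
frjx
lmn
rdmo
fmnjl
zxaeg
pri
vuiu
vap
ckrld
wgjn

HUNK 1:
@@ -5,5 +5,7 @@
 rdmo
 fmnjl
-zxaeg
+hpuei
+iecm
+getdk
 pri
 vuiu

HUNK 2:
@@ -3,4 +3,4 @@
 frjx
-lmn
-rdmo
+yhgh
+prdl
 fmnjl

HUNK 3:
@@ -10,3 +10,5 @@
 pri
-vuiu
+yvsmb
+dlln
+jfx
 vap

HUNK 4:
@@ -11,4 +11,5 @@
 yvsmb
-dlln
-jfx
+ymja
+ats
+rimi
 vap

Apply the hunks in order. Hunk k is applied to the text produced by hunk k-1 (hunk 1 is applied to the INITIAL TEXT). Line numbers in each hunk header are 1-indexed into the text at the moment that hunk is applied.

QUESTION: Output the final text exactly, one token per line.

Answer: rjskt
exgw
frjx
yhgh
prdl
fmnjl
hpuei
iecm
getdk
pri
yvsmb
ymja
ats
rimi
vap
ckrld
wgjn

Derivation:
Hunk 1: at line 5 remove [zxaeg] add [hpuei,iecm,getdk] -> 14 lines: rjskt exgw frjx lmn rdmo fmnjl hpuei iecm getdk pri vuiu vap ckrld wgjn
Hunk 2: at line 3 remove [lmn,rdmo] add [yhgh,prdl] -> 14 lines: rjskt exgw frjx yhgh prdl fmnjl hpuei iecm getdk pri vuiu vap ckrld wgjn
Hunk 3: at line 10 remove [vuiu] add [yvsmb,dlln,jfx] -> 16 lines: rjskt exgw frjx yhgh prdl fmnjl hpuei iecm getdk pri yvsmb dlln jfx vap ckrld wgjn
Hunk 4: at line 11 remove [dlln,jfx] add [ymja,ats,rimi] -> 17 lines: rjskt exgw frjx yhgh prdl fmnjl hpuei iecm getdk pri yvsmb ymja ats rimi vap ckrld wgjn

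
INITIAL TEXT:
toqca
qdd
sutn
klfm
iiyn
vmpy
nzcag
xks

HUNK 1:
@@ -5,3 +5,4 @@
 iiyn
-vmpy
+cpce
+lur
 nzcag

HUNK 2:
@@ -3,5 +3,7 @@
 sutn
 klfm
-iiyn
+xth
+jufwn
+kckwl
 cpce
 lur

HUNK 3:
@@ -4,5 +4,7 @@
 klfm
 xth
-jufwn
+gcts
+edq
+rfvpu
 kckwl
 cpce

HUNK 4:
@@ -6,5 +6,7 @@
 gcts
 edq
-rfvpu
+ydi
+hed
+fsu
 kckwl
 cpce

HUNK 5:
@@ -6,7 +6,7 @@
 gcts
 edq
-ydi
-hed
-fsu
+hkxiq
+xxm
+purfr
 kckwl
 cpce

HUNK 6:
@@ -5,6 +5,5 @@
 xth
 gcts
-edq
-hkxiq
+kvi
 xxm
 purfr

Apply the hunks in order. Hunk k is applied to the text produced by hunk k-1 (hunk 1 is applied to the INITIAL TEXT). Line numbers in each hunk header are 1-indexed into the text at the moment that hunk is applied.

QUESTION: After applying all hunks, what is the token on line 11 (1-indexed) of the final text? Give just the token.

Hunk 1: at line 5 remove [vmpy] add [cpce,lur] -> 9 lines: toqca qdd sutn klfm iiyn cpce lur nzcag xks
Hunk 2: at line 3 remove [iiyn] add [xth,jufwn,kckwl] -> 11 lines: toqca qdd sutn klfm xth jufwn kckwl cpce lur nzcag xks
Hunk 3: at line 4 remove [jufwn] add [gcts,edq,rfvpu] -> 13 lines: toqca qdd sutn klfm xth gcts edq rfvpu kckwl cpce lur nzcag xks
Hunk 4: at line 6 remove [rfvpu] add [ydi,hed,fsu] -> 15 lines: toqca qdd sutn klfm xth gcts edq ydi hed fsu kckwl cpce lur nzcag xks
Hunk 5: at line 6 remove [ydi,hed,fsu] add [hkxiq,xxm,purfr] -> 15 lines: toqca qdd sutn klfm xth gcts edq hkxiq xxm purfr kckwl cpce lur nzcag xks
Hunk 6: at line 5 remove [edq,hkxiq] add [kvi] -> 14 lines: toqca qdd sutn klfm xth gcts kvi xxm purfr kckwl cpce lur nzcag xks
Final line 11: cpce

Answer: cpce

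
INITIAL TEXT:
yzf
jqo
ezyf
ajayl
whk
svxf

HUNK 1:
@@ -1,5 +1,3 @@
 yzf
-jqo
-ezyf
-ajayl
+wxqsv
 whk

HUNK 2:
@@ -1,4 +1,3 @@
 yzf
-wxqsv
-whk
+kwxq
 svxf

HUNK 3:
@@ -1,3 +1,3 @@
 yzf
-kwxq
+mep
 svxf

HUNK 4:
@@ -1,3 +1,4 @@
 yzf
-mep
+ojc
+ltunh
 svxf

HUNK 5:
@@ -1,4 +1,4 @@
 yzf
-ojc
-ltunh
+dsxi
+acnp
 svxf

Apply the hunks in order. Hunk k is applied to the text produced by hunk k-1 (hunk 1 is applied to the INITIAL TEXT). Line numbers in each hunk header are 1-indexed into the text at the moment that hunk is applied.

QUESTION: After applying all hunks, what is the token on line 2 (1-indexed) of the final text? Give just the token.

Hunk 1: at line 1 remove [jqo,ezyf,ajayl] add [wxqsv] -> 4 lines: yzf wxqsv whk svxf
Hunk 2: at line 1 remove [wxqsv,whk] add [kwxq] -> 3 lines: yzf kwxq svxf
Hunk 3: at line 1 remove [kwxq] add [mep] -> 3 lines: yzf mep svxf
Hunk 4: at line 1 remove [mep] add [ojc,ltunh] -> 4 lines: yzf ojc ltunh svxf
Hunk 5: at line 1 remove [ojc,ltunh] add [dsxi,acnp] -> 4 lines: yzf dsxi acnp svxf
Final line 2: dsxi

Answer: dsxi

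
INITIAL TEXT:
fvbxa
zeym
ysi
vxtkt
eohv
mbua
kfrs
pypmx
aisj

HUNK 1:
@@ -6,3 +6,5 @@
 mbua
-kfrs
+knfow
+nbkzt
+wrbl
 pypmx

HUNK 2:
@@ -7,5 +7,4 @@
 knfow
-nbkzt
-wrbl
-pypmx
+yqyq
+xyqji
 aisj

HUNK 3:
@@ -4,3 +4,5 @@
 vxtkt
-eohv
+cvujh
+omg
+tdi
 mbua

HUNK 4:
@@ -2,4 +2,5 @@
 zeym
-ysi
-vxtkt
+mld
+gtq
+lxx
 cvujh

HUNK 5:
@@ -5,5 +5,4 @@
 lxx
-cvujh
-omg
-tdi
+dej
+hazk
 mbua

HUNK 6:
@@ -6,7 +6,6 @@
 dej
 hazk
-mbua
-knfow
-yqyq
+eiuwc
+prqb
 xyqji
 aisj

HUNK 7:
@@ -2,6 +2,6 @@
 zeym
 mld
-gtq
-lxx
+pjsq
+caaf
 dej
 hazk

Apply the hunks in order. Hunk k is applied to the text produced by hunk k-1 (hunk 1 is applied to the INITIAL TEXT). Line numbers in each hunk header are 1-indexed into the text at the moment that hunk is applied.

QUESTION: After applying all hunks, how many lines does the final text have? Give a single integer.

Answer: 11

Derivation:
Hunk 1: at line 6 remove [kfrs] add [knfow,nbkzt,wrbl] -> 11 lines: fvbxa zeym ysi vxtkt eohv mbua knfow nbkzt wrbl pypmx aisj
Hunk 2: at line 7 remove [nbkzt,wrbl,pypmx] add [yqyq,xyqji] -> 10 lines: fvbxa zeym ysi vxtkt eohv mbua knfow yqyq xyqji aisj
Hunk 3: at line 4 remove [eohv] add [cvujh,omg,tdi] -> 12 lines: fvbxa zeym ysi vxtkt cvujh omg tdi mbua knfow yqyq xyqji aisj
Hunk 4: at line 2 remove [ysi,vxtkt] add [mld,gtq,lxx] -> 13 lines: fvbxa zeym mld gtq lxx cvujh omg tdi mbua knfow yqyq xyqji aisj
Hunk 5: at line 5 remove [cvujh,omg,tdi] add [dej,hazk] -> 12 lines: fvbxa zeym mld gtq lxx dej hazk mbua knfow yqyq xyqji aisj
Hunk 6: at line 6 remove [mbua,knfow,yqyq] add [eiuwc,prqb] -> 11 lines: fvbxa zeym mld gtq lxx dej hazk eiuwc prqb xyqji aisj
Hunk 7: at line 2 remove [gtq,lxx] add [pjsq,caaf] -> 11 lines: fvbxa zeym mld pjsq caaf dej hazk eiuwc prqb xyqji aisj
Final line count: 11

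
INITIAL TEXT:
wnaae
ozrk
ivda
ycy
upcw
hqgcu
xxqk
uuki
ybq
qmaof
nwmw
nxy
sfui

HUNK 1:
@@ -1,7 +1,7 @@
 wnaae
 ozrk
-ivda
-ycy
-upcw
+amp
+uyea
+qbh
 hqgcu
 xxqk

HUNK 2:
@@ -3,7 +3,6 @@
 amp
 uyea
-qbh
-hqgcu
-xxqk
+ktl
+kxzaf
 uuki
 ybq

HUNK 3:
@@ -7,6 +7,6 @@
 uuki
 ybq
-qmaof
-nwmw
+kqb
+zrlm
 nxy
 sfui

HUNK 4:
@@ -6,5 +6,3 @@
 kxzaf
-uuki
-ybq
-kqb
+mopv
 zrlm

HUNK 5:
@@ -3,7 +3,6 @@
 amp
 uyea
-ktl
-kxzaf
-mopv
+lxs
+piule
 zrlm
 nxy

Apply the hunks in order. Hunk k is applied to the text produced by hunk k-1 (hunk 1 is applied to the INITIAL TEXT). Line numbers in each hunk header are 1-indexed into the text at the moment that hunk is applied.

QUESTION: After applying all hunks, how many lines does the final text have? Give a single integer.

Hunk 1: at line 1 remove [ivda,ycy,upcw] add [amp,uyea,qbh] -> 13 lines: wnaae ozrk amp uyea qbh hqgcu xxqk uuki ybq qmaof nwmw nxy sfui
Hunk 2: at line 3 remove [qbh,hqgcu,xxqk] add [ktl,kxzaf] -> 12 lines: wnaae ozrk amp uyea ktl kxzaf uuki ybq qmaof nwmw nxy sfui
Hunk 3: at line 7 remove [qmaof,nwmw] add [kqb,zrlm] -> 12 lines: wnaae ozrk amp uyea ktl kxzaf uuki ybq kqb zrlm nxy sfui
Hunk 4: at line 6 remove [uuki,ybq,kqb] add [mopv] -> 10 lines: wnaae ozrk amp uyea ktl kxzaf mopv zrlm nxy sfui
Hunk 5: at line 3 remove [ktl,kxzaf,mopv] add [lxs,piule] -> 9 lines: wnaae ozrk amp uyea lxs piule zrlm nxy sfui
Final line count: 9

Answer: 9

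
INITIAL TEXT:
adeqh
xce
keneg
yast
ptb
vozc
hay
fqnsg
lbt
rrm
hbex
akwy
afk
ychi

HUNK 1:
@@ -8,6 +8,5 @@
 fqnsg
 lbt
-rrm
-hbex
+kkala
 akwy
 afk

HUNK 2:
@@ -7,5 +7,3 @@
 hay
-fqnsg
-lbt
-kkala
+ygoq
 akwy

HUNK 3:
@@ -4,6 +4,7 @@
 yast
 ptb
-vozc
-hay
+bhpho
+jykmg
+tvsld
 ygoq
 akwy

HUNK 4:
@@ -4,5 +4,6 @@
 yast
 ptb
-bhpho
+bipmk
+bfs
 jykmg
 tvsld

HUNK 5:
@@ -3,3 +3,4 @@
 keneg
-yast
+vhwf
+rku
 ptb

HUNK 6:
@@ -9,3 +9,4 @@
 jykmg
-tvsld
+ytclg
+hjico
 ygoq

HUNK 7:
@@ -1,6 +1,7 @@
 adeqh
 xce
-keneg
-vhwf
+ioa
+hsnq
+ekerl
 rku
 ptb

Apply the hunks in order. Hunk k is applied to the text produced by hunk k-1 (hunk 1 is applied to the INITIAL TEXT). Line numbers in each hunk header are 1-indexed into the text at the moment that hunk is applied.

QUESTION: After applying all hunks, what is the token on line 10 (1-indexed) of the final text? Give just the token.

Answer: jykmg

Derivation:
Hunk 1: at line 8 remove [rrm,hbex] add [kkala] -> 13 lines: adeqh xce keneg yast ptb vozc hay fqnsg lbt kkala akwy afk ychi
Hunk 2: at line 7 remove [fqnsg,lbt,kkala] add [ygoq] -> 11 lines: adeqh xce keneg yast ptb vozc hay ygoq akwy afk ychi
Hunk 3: at line 4 remove [vozc,hay] add [bhpho,jykmg,tvsld] -> 12 lines: adeqh xce keneg yast ptb bhpho jykmg tvsld ygoq akwy afk ychi
Hunk 4: at line 4 remove [bhpho] add [bipmk,bfs] -> 13 lines: adeqh xce keneg yast ptb bipmk bfs jykmg tvsld ygoq akwy afk ychi
Hunk 5: at line 3 remove [yast] add [vhwf,rku] -> 14 lines: adeqh xce keneg vhwf rku ptb bipmk bfs jykmg tvsld ygoq akwy afk ychi
Hunk 6: at line 9 remove [tvsld] add [ytclg,hjico] -> 15 lines: adeqh xce keneg vhwf rku ptb bipmk bfs jykmg ytclg hjico ygoq akwy afk ychi
Hunk 7: at line 1 remove [keneg,vhwf] add [ioa,hsnq,ekerl] -> 16 lines: adeqh xce ioa hsnq ekerl rku ptb bipmk bfs jykmg ytclg hjico ygoq akwy afk ychi
Final line 10: jykmg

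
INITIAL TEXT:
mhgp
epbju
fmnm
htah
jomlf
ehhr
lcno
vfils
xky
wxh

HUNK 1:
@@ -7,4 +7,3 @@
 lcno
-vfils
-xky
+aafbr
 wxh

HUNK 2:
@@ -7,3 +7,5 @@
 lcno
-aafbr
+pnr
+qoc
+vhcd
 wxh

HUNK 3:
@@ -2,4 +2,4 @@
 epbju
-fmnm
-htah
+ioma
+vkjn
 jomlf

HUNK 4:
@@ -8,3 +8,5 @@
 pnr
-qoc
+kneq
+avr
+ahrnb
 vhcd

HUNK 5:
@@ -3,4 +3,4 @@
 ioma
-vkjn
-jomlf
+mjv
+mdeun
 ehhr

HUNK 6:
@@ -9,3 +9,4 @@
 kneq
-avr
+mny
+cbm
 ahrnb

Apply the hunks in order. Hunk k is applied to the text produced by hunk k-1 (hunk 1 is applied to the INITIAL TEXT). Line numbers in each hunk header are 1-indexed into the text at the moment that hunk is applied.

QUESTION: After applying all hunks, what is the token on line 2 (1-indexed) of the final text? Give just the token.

Answer: epbju

Derivation:
Hunk 1: at line 7 remove [vfils,xky] add [aafbr] -> 9 lines: mhgp epbju fmnm htah jomlf ehhr lcno aafbr wxh
Hunk 2: at line 7 remove [aafbr] add [pnr,qoc,vhcd] -> 11 lines: mhgp epbju fmnm htah jomlf ehhr lcno pnr qoc vhcd wxh
Hunk 3: at line 2 remove [fmnm,htah] add [ioma,vkjn] -> 11 lines: mhgp epbju ioma vkjn jomlf ehhr lcno pnr qoc vhcd wxh
Hunk 4: at line 8 remove [qoc] add [kneq,avr,ahrnb] -> 13 lines: mhgp epbju ioma vkjn jomlf ehhr lcno pnr kneq avr ahrnb vhcd wxh
Hunk 5: at line 3 remove [vkjn,jomlf] add [mjv,mdeun] -> 13 lines: mhgp epbju ioma mjv mdeun ehhr lcno pnr kneq avr ahrnb vhcd wxh
Hunk 6: at line 9 remove [avr] add [mny,cbm] -> 14 lines: mhgp epbju ioma mjv mdeun ehhr lcno pnr kneq mny cbm ahrnb vhcd wxh
Final line 2: epbju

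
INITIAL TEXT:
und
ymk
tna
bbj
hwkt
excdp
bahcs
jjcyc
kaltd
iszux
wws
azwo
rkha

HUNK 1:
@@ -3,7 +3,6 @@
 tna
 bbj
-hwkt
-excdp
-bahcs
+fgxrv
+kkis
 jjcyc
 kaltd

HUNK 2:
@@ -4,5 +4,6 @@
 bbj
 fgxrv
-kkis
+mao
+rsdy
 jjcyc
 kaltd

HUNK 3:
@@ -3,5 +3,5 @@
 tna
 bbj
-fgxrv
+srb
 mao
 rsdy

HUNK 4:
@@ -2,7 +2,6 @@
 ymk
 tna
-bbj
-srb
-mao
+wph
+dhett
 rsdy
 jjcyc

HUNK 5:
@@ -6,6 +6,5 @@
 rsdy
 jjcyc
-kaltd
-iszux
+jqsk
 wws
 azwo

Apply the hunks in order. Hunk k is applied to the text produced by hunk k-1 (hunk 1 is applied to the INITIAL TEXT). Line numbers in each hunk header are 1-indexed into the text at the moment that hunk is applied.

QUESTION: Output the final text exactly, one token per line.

Hunk 1: at line 3 remove [hwkt,excdp,bahcs] add [fgxrv,kkis] -> 12 lines: und ymk tna bbj fgxrv kkis jjcyc kaltd iszux wws azwo rkha
Hunk 2: at line 4 remove [kkis] add [mao,rsdy] -> 13 lines: und ymk tna bbj fgxrv mao rsdy jjcyc kaltd iszux wws azwo rkha
Hunk 3: at line 3 remove [fgxrv] add [srb] -> 13 lines: und ymk tna bbj srb mao rsdy jjcyc kaltd iszux wws azwo rkha
Hunk 4: at line 2 remove [bbj,srb,mao] add [wph,dhett] -> 12 lines: und ymk tna wph dhett rsdy jjcyc kaltd iszux wws azwo rkha
Hunk 5: at line 6 remove [kaltd,iszux] add [jqsk] -> 11 lines: und ymk tna wph dhett rsdy jjcyc jqsk wws azwo rkha

Answer: und
ymk
tna
wph
dhett
rsdy
jjcyc
jqsk
wws
azwo
rkha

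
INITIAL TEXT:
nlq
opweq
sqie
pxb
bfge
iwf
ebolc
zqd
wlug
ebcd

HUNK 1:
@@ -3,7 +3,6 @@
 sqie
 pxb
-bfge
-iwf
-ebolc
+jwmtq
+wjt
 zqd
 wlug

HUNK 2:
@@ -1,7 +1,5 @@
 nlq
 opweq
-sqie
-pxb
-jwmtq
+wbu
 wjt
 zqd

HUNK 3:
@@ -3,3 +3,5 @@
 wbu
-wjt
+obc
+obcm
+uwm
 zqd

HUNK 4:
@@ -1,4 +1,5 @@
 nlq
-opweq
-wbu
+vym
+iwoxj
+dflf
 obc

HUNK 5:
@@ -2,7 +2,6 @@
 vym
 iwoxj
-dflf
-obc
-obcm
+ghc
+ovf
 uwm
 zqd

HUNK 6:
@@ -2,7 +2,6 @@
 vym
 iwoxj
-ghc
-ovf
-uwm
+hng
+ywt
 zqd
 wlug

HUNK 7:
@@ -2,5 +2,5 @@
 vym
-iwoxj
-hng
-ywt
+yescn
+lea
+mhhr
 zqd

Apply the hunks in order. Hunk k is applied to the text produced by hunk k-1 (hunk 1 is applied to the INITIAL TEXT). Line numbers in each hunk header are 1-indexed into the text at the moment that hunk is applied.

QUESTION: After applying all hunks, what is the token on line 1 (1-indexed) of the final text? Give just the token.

Answer: nlq

Derivation:
Hunk 1: at line 3 remove [bfge,iwf,ebolc] add [jwmtq,wjt] -> 9 lines: nlq opweq sqie pxb jwmtq wjt zqd wlug ebcd
Hunk 2: at line 1 remove [sqie,pxb,jwmtq] add [wbu] -> 7 lines: nlq opweq wbu wjt zqd wlug ebcd
Hunk 3: at line 3 remove [wjt] add [obc,obcm,uwm] -> 9 lines: nlq opweq wbu obc obcm uwm zqd wlug ebcd
Hunk 4: at line 1 remove [opweq,wbu] add [vym,iwoxj,dflf] -> 10 lines: nlq vym iwoxj dflf obc obcm uwm zqd wlug ebcd
Hunk 5: at line 2 remove [dflf,obc,obcm] add [ghc,ovf] -> 9 lines: nlq vym iwoxj ghc ovf uwm zqd wlug ebcd
Hunk 6: at line 2 remove [ghc,ovf,uwm] add [hng,ywt] -> 8 lines: nlq vym iwoxj hng ywt zqd wlug ebcd
Hunk 7: at line 2 remove [iwoxj,hng,ywt] add [yescn,lea,mhhr] -> 8 lines: nlq vym yescn lea mhhr zqd wlug ebcd
Final line 1: nlq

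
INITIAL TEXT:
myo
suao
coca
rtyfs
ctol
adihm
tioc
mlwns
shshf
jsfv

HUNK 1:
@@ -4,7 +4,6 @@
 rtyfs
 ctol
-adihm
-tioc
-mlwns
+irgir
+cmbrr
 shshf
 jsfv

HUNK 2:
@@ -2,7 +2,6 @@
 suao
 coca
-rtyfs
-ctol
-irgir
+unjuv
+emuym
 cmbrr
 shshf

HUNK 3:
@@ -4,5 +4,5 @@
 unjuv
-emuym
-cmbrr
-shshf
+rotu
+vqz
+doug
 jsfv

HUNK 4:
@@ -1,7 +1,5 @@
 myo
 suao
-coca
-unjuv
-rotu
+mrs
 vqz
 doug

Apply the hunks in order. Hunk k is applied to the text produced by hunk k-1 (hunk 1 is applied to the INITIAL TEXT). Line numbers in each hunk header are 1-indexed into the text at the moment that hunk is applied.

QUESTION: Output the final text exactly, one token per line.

Hunk 1: at line 4 remove [adihm,tioc,mlwns] add [irgir,cmbrr] -> 9 lines: myo suao coca rtyfs ctol irgir cmbrr shshf jsfv
Hunk 2: at line 2 remove [rtyfs,ctol,irgir] add [unjuv,emuym] -> 8 lines: myo suao coca unjuv emuym cmbrr shshf jsfv
Hunk 3: at line 4 remove [emuym,cmbrr,shshf] add [rotu,vqz,doug] -> 8 lines: myo suao coca unjuv rotu vqz doug jsfv
Hunk 4: at line 1 remove [coca,unjuv,rotu] add [mrs] -> 6 lines: myo suao mrs vqz doug jsfv

Answer: myo
suao
mrs
vqz
doug
jsfv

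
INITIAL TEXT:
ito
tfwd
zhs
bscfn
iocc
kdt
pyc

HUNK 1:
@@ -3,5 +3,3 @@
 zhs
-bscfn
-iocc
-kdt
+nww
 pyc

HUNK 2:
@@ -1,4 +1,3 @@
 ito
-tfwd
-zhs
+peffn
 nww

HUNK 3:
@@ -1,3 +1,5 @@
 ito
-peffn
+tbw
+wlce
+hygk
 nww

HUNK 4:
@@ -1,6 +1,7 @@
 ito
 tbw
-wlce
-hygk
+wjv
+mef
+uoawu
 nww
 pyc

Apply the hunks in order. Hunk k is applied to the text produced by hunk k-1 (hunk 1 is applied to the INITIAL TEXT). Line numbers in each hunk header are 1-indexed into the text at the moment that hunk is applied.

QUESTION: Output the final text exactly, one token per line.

Hunk 1: at line 3 remove [bscfn,iocc,kdt] add [nww] -> 5 lines: ito tfwd zhs nww pyc
Hunk 2: at line 1 remove [tfwd,zhs] add [peffn] -> 4 lines: ito peffn nww pyc
Hunk 3: at line 1 remove [peffn] add [tbw,wlce,hygk] -> 6 lines: ito tbw wlce hygk nww pyc
Hunk 4: at line 1 remove [wlce,hygk] add [wjv,mef,uoawu] -> 7 lines: ito tbw wjv mef uoawu nww pyc

Answer: ito
tbw
wjv
mef
uoawu
nww
pyc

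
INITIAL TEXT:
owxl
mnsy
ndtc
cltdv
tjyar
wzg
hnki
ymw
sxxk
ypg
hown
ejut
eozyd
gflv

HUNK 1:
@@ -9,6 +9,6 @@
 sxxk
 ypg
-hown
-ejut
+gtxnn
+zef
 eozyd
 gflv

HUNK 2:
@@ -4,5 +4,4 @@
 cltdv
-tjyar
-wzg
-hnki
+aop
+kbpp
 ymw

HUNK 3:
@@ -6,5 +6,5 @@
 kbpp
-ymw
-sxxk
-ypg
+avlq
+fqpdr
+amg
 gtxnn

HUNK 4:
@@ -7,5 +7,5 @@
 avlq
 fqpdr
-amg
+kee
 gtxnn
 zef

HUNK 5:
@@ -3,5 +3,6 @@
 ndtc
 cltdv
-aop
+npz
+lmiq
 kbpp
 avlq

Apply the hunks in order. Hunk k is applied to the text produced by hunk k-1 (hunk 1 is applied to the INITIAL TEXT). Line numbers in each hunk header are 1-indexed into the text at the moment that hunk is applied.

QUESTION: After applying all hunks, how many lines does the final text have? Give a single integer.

Hunk 1: at line 9 remove [hown,ejut] add [gtxnn,zef] -> 14 lines: owxl mnsy ndtc cltdv tjyar wzg hnki ymw sxxk ypg gtxnn zef eozyd gflv
Hunk 2: at line 4 remove [tjyar,wzg,hnki] add [aop,kbpp] -> 13 lines: owxl mnsy ndtc cltdv aop kbpp ymw sxxk ypg gtxnn zef eozyd gflv
Hunk 3: at line 6 remove [ymw,sxxk,ypg] add [avlq,fqpdr,amg] -> 13 lines: owxl mnsy ndtc cltdv aop kbpp avlq fqpdr amg gtxnn zef eozyd gflv
Hunk 4: at line 7 remove [amg] add [kee] -> 13 lines: owxl mnsy ndtc cltdv aop kbpp avlq fqpdr kee gtxnn zef eozyd gflv
Hunk 5: at line 3 remove [aop] add [npz,lmiq] -> 14 lines: owxl mnsy ndtc cltdv npz lmiq kbpp avlq fqpdr kee gtxnn zef eozyd gflv
Final line count: 14

Answer: 14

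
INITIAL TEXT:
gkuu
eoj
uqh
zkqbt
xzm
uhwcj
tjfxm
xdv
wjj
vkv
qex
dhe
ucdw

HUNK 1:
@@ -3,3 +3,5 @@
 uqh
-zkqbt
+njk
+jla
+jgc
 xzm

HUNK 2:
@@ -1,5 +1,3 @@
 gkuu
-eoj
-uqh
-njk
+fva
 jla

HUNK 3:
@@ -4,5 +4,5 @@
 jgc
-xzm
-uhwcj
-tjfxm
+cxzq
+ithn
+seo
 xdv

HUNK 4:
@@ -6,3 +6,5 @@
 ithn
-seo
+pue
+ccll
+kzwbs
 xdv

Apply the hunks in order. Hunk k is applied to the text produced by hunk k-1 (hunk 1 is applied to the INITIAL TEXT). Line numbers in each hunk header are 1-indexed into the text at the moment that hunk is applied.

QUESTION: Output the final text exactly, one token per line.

Hunk 1: at line 3 remove [zkqbt] add [njk,jla,jgc] -> 15 lines: gkuu eoj uqh njk jla jgc xzm uhwcj tjfxm xdv wjj vkv qex dhe ucdw
Hunk 2: at line 1 remove [eoj,uqh,njk] add [fva] -> 13 lines: gkuu fva jla jgc xzm uhwcj tjfxm xdv wjj vkv qex dhe ucdw
Hunk 3: at line 4 remove [xzm,uhwcj,tjfxm] add [cxzq,ithn,seo] -> 13 lines: gkuu fva jla jgc cxzq ithn seo xdv wjj vkv qex dhe ucdw
Hunk 4: at line 6 remove [seo] add [pue,ccll,kzwbs] -> 15 lines: gkuu fva jla jgc cxzq ithn pue ccll kzwbs xdv wjj vkv qex dhe ucdw

Answer: gkuu
fva
jla
jgc
cxzq
ithn
pue
ccll
kzwbs
xdv
wjj
vkv
qex
dhe
ucdw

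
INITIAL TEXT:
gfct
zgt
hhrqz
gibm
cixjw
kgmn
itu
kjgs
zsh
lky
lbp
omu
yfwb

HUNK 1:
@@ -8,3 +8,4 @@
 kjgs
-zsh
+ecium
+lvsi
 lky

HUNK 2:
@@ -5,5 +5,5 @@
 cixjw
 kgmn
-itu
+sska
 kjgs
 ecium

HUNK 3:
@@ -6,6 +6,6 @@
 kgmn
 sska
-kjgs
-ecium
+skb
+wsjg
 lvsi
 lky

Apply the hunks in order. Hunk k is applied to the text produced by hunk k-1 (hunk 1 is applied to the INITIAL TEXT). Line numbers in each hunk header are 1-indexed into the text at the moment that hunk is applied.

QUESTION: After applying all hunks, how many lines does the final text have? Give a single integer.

Hunk 1: at line 8 remove [zsh] add [ecium,lvsi] -> 14 lines: gfct zgt hhrqz gibm cixjw kgmn itu kjgs ecium lvsi lky lbp omu yfwb
Hunk 2: at line 5 remove [itu] add [sska] -> 14 lines: gfct zgt hhrqz gibm cixjw kgmn sska kjgs ecium lvsi lky lbp omu yfwb
Hunk 3: at line 6 remove [kjgs,ecium] add [skb,wsjg] -> 14 lines: gfct zgt hhrqz gibm cixjw kgmn sska skb wsjg lvsi lky lbp omu yfwb
Final line count: 14

Answer: 14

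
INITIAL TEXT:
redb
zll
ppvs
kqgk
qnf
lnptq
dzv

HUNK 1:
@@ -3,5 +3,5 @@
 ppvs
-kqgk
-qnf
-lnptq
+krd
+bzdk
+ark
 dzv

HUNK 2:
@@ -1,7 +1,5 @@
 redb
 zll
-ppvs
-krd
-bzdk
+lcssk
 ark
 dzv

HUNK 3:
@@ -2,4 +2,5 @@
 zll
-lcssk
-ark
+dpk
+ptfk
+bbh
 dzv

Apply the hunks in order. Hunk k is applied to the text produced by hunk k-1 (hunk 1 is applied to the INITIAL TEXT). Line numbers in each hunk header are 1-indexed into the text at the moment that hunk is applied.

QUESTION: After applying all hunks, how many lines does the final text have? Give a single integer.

Answer: 6

Derivation:
Hunk 1: at line 3 remove [kqgk,qnf,lnptq] add [krd,bzdk,ark] -> 7 lines: redb zll ppvs krd bzdk ark dzv
Hunk 2: at line 1 remove [ppvs,krd,bzdk] add [lcssk] -> 5 lines: redb zll lcssk ark dzv
Hunk 3: at line 2 remove [lcssk,ark] add [dpk,ptfk,bbh] -> 6 lines: redb zll dpk ptfk bbh dzv
Final line count: 6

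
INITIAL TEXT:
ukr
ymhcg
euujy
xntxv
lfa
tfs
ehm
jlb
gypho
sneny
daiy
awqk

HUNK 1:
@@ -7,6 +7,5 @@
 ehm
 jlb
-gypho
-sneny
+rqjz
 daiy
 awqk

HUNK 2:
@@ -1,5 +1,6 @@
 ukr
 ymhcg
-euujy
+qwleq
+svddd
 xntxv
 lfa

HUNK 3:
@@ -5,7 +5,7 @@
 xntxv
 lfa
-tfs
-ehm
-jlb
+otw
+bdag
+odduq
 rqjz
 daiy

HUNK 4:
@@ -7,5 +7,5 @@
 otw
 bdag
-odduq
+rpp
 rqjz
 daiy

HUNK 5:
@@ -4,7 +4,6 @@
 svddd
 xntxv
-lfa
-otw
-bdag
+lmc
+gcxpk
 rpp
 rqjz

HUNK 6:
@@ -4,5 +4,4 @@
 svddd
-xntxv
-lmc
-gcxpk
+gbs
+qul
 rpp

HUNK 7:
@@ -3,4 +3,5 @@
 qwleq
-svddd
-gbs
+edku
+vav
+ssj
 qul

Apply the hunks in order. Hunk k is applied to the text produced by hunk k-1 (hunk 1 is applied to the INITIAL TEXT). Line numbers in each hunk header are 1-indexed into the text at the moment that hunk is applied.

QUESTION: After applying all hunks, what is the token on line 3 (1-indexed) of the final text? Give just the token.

Answer: qwleq

Derivation:
Hunk 1: at line 7 remove [gypho,sneny] add [rqjz] -> 11 lines: ukr ymhcg euujy xntxv lfa tfs ehm jlb rqjz daiy awqk
Hunk 2: at line 1 remove [euujy] add [qwleq,svddd] -> 12 lines: ukr ymhcg qwleq svddd xntxv lfa tfs ehm jlb rqjz daiy awqk
Hunk 3: at line 5 remove [tfs,ehm,jlb] add [otw,bdag,odduq] -> 12 lines: ukr ymhcg qwleq svddd xntxv lfa otw bdag odduq rqjz daiy awqk
Hunk 4: at line 7 remove [odduq] add [rpp] -> 12 lines: ukr ymhcg qwleq svddd xntxv lfa otw bdag rpp rqjz daiy awqk
Hunk 5: at line 4 remove [lfa,otw,bdag] add [lmc,gcxpk] -> 11 lines: ukr ymhcg qwleq svddd xntxv lmc gcxpk rpp rqjz daiy awqk
Hunk 6: at line 4 remove [xntxv,lmc,gcxpk] add [gbs,qul] -> 10 lines: ukr ymhcg qwleq svddd gbs qul rpp rqjz daiy awqk
Hunk 7: at line 3 remove [svddd,gbs] add [edku,vav,ssj] -> 11 lines: ukr ymhcg qwleq edku vav ssj qul rpp rqjz daiy awqk
Final line 3: qwleq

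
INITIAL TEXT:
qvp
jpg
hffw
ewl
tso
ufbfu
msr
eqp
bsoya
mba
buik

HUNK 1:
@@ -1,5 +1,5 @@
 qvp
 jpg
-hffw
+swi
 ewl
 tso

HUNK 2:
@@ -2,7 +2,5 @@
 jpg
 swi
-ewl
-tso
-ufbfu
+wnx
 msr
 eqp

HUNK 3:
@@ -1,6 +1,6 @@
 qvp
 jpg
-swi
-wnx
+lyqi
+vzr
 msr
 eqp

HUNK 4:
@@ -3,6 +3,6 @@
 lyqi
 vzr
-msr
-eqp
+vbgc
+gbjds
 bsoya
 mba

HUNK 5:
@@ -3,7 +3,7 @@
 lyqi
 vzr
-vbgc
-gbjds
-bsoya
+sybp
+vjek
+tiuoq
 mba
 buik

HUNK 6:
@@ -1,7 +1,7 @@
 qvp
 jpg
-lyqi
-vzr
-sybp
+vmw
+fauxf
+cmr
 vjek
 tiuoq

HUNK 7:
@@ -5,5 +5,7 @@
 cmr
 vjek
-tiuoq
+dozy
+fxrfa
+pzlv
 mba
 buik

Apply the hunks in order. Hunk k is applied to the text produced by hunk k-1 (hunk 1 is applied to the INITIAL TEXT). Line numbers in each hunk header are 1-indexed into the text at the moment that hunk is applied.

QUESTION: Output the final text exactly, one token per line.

Answer: qvp
jpg
vmw
fauxf
cmr
vjek
dozy
fxrfa
pzlv
mba
buik

Derivation:
Hunk 1: at line 1 remove [hffw] add [swi] -> 11 lines: qvp jpg swi ewl tso ufbfu msr eqp bsoya mba buik
Hunk 2: at line 2 remove [ewl,tso,ufbfu] add [wnx] -> 9 lines: qvp jpg swi wnx msr eqp bsoya mba buik
Hunk 3: at line 1 remove [swi,wnx] add [lyqi,vzr] -> 9 lines: qvp jpg lyqi vzr msr eqp bsoya mba buik
Hunk 4: at line 3 remove [msr,eqp] add [vbgc,gbjds] -> 9 lines: qvp jpg lyqi vzr vbgc gbjds bsoya mba buik
Hunk 5: at line 3 remove [vbgc,gbjds,bsoya] add [sybp,vjek,tiuoq] -> 9 lines: qvp jpg lyqi vzr sybp vjek tiuoq mba buik
Hunk 6: at line 1 remove [lyqi,vzr,sybp] add [vmw,fauxf,cmr] -> 9 lines: qvp jpg vmw fauxf cmr vjek tiuoq mba buik
Hunk 7: at line 5 remove [tiuoq] add [dozy,fxrfa,pzlv] -> 11 lines: qvp jpg vmw fauxf cmr vjek dozy fxrfa pzlv mba buik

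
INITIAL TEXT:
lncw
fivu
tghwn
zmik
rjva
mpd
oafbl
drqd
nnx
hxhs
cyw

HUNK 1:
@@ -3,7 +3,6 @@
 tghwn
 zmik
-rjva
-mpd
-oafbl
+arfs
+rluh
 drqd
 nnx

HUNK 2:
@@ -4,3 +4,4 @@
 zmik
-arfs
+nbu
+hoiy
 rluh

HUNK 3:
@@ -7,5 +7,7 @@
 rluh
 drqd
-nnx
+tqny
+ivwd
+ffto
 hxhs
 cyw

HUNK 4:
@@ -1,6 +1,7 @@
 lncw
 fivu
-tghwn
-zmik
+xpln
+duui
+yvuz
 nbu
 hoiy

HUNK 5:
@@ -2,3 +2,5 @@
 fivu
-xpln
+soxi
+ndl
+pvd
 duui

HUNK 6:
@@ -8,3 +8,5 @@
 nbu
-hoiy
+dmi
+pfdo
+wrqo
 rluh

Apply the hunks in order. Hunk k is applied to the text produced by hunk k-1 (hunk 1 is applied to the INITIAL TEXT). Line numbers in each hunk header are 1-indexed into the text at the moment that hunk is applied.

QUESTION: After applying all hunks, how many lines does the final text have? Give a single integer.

Hunk 1: at line 3 remove [rjva,mpd,oafbl] add [arfs,rluh] -> 10 lines: lncw fivu tghwn zmik arfs rluh drqd nnx hxhs cyw
Hunk 2: at line 4 remove [arfs] add [nbu,hoiy] -> 11 lines: lncw fivu tghwn zmik nbu hoiy rluh drqd nnx hxhs cyw
Hunk 3: at line 7 remove [nnx] add [tqny,ivwd,ffto] -> 13 lines: lncw fivu tghwn zmik nbu hoiy rluh drqd tqny ivwd ffto hxhs cyw
Hunk 4: at line 1 remove [tghwn,zmik] add [xpln,duui,yvuz] -> 14 lines: lncw fivu xpln duui yvuz nbu hoiy rluh drqd tqny ivwd ffto hxhs cyw
Hunk 5: at line 2 remove [xpln] add [soxi,ndl,pvd] -> 16 lines: lncw fivu soxi ndl pvd duui yvuz nbu hoiy rluh drqd tqny ivwd ffto hxhs cyw
Hunk 6: at line 8 remove [hoiy] add [dmi,pfdo,wrqo] -> 18 lines: lncw fivu soxi ndl pvd duui yvuz nbu dmi pfdo wrqo rluh drqd tqny ivwd ffto hxhs cyw
Final line count: 18

Answer: 18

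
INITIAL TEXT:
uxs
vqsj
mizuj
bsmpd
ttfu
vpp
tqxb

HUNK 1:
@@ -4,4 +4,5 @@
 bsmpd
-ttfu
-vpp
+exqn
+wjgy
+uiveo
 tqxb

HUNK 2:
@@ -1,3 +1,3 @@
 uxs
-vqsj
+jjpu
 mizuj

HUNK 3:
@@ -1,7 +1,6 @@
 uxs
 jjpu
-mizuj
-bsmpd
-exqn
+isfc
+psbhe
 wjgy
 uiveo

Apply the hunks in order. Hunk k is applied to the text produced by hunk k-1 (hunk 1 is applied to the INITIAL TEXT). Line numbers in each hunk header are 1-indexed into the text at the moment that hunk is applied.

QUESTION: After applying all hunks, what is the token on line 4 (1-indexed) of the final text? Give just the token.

Hunk 1: at line 4 remove [ttfu,vpp] add [exqn,wjgy,uiveo] -> 8 lines: uxs vqsj mizuj bsmpd exqn wjgy uiveo tqxb
Hunk 2: at line 1 remove [vqsj] add [jjpu] -> 8 lines: uxs jjpu mizuj bsmpd exqn wjgy uiveo tqxb
Hunk 3: at line 1 remove [mizuj,bsmpd,exqn] add [isfc,psbhe] -> 7 lines: uxs jjpu isfc psbhe wjgy uiveo tqxb
Final line 4: psbhe

Answer: psbhe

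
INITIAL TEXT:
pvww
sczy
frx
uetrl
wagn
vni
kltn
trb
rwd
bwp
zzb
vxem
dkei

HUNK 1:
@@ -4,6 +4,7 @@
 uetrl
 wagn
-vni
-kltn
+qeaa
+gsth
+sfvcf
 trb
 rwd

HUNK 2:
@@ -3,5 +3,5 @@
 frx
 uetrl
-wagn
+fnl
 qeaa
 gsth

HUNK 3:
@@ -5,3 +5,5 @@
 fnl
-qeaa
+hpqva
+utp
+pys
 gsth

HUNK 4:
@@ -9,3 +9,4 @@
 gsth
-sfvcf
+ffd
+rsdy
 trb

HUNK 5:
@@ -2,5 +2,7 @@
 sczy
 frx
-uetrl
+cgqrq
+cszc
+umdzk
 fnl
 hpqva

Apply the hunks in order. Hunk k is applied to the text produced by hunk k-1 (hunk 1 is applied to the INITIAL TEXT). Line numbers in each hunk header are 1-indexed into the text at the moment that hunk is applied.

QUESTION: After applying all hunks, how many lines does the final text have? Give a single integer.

Answer: 19

Derivation:
Hunk 1: at line 4 remove [vni,kltn] add [qeaa,gsth,sfvcf] -> 14 lines: pvww sczy frx uetrl wagn qeaa gsth sfvcf trb rwd bwp zzb vxem dkei
Hunk 2: at line 3 remove [wagn] add [fnl] -> 14 lines: pvww sczy frx uetrl fnl qeaa gsth sfvcf trb rwd bwp zzb vxem dkei
Hunk 3: at line 5 remove [qeaa] add [hpqva,utp,pys] -> 16 lines: pvww sczy frx uetrl fnl hpqva utp pys gsth sfvcf trb rwd bwp zzb vxem dkei
Hunk 4: at line 9 remove [sfvcf] add [ffd,rsdy] -> 17 lines: pvww sczy frx uetrl fnl hpqva utp pys gsth ffd rsdy trb rwd bwp zzb vxem dkei
Hunk 5: at line 2 remove [uetrl] add [cgqrq,cszc,umdzk] -> 19 lines: pvww sczy frx cgqrq cszc umdzk fnl hpqva utp pys gsth ffd rsdy trb rwd bwp zzb vxem dkei
Final line count: 19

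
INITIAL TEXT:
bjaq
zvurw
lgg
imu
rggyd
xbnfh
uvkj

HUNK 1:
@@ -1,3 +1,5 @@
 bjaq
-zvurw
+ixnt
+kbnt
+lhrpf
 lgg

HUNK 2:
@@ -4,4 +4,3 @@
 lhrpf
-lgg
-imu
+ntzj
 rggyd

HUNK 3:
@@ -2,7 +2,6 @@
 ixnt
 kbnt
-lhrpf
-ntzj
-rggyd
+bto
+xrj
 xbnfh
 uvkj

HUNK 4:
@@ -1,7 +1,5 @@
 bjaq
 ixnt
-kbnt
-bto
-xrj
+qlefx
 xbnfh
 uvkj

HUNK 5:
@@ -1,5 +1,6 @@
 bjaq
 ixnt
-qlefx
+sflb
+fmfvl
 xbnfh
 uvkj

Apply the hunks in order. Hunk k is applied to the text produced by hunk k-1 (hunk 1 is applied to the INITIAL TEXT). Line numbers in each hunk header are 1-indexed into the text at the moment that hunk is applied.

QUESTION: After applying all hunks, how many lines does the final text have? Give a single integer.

Answer: 6

Derivation:
Hunk 1: at line 1 remove [zvurw] add [ixnt,kbnt,lhrpf] -> 9 lines: bjaq ixnt kbnt lhrpf lgg imu rggyd xbnfh uvkj
Hunk 2: at line 4 remove [lgg,imu] add [ntzj] -> 8 lines: bjaq ixnt kbnt lhrpf ntzj rggyd xbnfh uvkj
Hunk 3: at line 2 remove [lhrpf,ntzj,rggyd] add [bto,xrj] -> 7 lines: bjaq ixnt kbnt bto xrj xbnfh uvkj
Hunk 4: at line 1 remove [kbnt,bto,xrj] add [qlefx] -> 5 lines: bjaq ixnt qlefx xbnfh uvkj
Hunk 5: at line 1 remove [qlefx] add [sflb,fmfvl] -> 6 lines: bjaq ixnt sflb fmfvl xbnfh uvkj
Final line count: 6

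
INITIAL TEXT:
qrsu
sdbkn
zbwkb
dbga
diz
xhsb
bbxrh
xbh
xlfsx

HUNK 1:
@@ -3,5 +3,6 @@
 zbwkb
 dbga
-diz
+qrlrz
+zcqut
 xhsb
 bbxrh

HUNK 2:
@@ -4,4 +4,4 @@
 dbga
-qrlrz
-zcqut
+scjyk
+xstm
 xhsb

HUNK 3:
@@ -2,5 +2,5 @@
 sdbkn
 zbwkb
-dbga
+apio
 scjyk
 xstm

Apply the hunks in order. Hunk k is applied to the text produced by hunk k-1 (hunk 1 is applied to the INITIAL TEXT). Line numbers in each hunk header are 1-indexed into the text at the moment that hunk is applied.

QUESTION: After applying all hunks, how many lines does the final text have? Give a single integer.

Hunk 1: at line 3 remove [diz] add [qrlrz,zcqut] -> 10 lines: qrsu sdbkn zbwkb dbga qrlrz zcqut xhsb bbxrh xbh xlfsx
Hunk 2: at line 4 remove [qrlrz,zcqut] add [scjyk,xstm] -> 10 lines: qrsu sdbkn zbwkb dbga scjyk xstm xhsb bbxrh xbh xlfsx
Hunk 3: at line 2 remove [dbga] add [apio] -> 10 lines: qrsu sdbkn zbwkb apio scjyk xstm xhsb bbxrh xbh xlfsx
Final line count: 10

Answer: 10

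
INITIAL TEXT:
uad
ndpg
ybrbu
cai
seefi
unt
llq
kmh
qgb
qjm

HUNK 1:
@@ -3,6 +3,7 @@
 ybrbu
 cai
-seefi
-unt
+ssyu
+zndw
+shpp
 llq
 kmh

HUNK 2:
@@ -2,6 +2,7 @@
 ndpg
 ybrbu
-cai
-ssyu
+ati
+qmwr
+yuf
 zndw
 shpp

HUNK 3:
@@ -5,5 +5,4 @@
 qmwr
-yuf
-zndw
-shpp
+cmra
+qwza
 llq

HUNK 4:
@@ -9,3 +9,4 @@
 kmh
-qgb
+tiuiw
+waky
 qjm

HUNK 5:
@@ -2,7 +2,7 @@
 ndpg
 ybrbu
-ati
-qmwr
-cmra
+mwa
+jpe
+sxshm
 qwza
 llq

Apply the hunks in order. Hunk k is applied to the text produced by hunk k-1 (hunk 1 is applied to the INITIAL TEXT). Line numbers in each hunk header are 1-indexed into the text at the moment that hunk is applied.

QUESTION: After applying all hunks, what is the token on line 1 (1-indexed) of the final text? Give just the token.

Answer: uad

Derivation:
Hunk 1: at line 3 remove [seefi,unt] add [ssyu,zndw,shpp] -> 11 lines: uad ndpg ybrbu cai ssyu zndw shpp llq kmh qgb qjm
Hunk 2: at line 2 remove [cai,ssyu] add [ati,qmwr,yuf] -> 12 lines: uad ndpg ybrbu ati qmwr yuf zndw shpp llq kmh qgb qjm
Hunk 3: at line 5 remove [yuf,zndw,shpp] add [cmra,qwza] -> 11 lines: uad ndpg ybrbu ati qmwr cmra qwza llq kmh qgb qjm
Hunk 4: at line 9 remove [qgb] add [tiuiw,waky] -> 12 lines: uad ndpg ybrbu ati qmwr cmra qwza llq kmh tiuiw waky qjm
Hunk 5: at line 2 remove [ati,qmwr,cmra] add [mwa,jpe,sxshm] -> 12 lines: uad ndpg ybrbu mwa jpe sxshm qwza llq kmh tiuiw waky qjm
Final line 1: uad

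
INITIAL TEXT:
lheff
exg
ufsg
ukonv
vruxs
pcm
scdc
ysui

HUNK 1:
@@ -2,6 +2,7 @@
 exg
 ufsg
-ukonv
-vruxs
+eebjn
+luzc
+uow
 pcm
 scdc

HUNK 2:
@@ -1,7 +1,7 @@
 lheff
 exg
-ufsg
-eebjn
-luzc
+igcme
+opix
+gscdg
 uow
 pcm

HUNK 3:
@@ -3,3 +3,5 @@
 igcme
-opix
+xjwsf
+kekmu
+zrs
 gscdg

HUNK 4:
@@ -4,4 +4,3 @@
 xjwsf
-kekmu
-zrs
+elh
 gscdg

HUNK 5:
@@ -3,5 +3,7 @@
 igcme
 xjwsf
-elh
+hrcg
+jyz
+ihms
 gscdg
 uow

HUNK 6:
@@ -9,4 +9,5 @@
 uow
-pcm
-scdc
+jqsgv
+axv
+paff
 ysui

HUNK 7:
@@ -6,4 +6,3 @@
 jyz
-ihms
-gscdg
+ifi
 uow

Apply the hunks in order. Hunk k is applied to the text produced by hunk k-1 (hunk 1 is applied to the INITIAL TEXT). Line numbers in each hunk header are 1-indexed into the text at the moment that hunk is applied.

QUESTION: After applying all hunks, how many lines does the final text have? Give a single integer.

Hunk 1: at line 2 remove [ukonv,vruxs] add [eebjn,luzc,uow] -> 9 lines: lheff exg ufsg eebjn luzc uow pcm scdc ysui
Hunk 2: at line 1 remove [ufsg,eebjn,luzc] add [igcme,opix,gscdg] -> 9 lines: lheff exg igcme opix gscdg uow pcm scdc ysui
Hunk 3: at line 3 remove [opix] add [xjwsf,kekmu,zrs] -> 11 lines: lheff exg igcme xjwsf kekmu zrs gscdg uow pcm scdc ysui
Hunk 4: at line 4 remove [kekmu,zrs] add [elh] -> 10 lines: lheff exg igcme xjwsf elh gscdg uow pcm scdc ysui
Hunk 5: at line 3 remove [elh] add [hrcg,jyz,ihms] -> 12 lines: lheff exg igcme xjwsf hrcg jyz ihms gscdg uow pcm scdc ysui
Hunk 6: at line 9 remove [pcm,scdc] add [jqsgv,axv,paff] -> 13 lines: lheff exg igcme xjwsf hrcg jyz ihms gscdg uow jqsgv axv paff ysui
Hunk 7: at line 6 remove [ihms,gscdg] add [ifi] -> 12 lines: lheff exg igcme xjwsf hrcg jyz ifi uow jqsgv axv paff ysui
Final line count: 12

Answer: 12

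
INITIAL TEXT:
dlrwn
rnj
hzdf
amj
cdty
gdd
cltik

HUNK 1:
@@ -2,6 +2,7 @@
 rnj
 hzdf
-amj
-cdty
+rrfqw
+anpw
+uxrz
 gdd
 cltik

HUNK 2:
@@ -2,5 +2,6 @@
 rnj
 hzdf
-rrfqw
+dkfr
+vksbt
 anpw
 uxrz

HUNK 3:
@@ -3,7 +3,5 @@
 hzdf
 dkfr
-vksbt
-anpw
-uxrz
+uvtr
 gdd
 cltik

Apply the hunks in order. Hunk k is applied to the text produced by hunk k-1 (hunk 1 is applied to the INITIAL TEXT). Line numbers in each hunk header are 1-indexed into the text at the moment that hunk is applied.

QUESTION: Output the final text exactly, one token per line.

Hunk 1: at line 2 remove [amj,cdty] add [rrfqw,anpw,uxrz] -> 8 lines: dlrwn rnj hzdf rrfqw anpw uxrz gdd cltik
Hunk 2: at line 2 remove [rrfqw] add [dkfr,vksbt] -> 9 lines: dlrwn rnj hzdf dkfr vksbt anpw uxrz gdd cltik
Hunk 3: at line 3 remove [vksbt,anpw,uxrz] add [uvtr] -> 7 lines: dlrwn rnj hzdf dkfr uvtr gdd cltik

Answer: dlrwn
rnj
hzdf
dkfr
uvtr
gdd
cltik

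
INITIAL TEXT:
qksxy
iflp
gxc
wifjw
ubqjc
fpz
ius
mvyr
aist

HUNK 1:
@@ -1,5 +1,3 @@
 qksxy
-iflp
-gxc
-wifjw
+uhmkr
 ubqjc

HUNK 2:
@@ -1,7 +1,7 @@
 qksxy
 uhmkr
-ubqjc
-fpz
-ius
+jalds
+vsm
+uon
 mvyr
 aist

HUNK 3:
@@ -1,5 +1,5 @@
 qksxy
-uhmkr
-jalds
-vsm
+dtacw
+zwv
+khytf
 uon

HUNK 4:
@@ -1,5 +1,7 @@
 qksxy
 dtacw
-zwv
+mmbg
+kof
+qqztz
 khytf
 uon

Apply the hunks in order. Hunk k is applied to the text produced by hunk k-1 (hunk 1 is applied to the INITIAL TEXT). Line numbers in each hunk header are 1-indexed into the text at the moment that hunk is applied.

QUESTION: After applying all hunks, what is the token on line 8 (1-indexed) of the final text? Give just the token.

Answer: mvyr

Derivation:
Hunk 1: at line 1 remove [iflp,gxc,wifjw] add [uhmkr] -> 7 lines: qksxy uhmkr ubqjc fpz ius mvyr aist
Hunk 2: at line 1 remove [ubqjc,fpz,ius] add [jalds,vsm,uon] -> 7 lines: qksxy uhmkr jalds vsm uon mvyr aist
Hunk 3: at line 1 remove [uhmkr,jalds,vsm] add [dtacw,zwv,khytf] -> 7 lines: qksxy dtacw zwv khytf uon mvyr aist
Hunk 4: at line 1 remove [zwv] add [mmbg,kof,qqztz] -> 9 lines: qksxy dtacw mmbg kof qqztz khytf uon mvyr aist
Final line 8: mvyr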